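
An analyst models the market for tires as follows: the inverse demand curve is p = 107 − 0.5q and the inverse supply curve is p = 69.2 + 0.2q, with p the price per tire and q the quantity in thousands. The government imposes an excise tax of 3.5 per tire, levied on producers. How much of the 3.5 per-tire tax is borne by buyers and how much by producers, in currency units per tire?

Buyers bear 2.5 per tire; producers bear 1 per tire.

Inverting to q(p) form: qd = 214 − 2p; qs = 5p − 346.
Before the tax: set 214 − 2p = 5p − 346 → p* = 80, q* = 54.
With the tax collected from producers, supply shifts: qs = 5(p − 3.5) − 346.
Solving gives q = 49 with buyers paying 82.5 and producers receiving 79 (the 3.5 wedge).
Burden on buyers: 2.5; on producers: 1. (They sum to 3.5.)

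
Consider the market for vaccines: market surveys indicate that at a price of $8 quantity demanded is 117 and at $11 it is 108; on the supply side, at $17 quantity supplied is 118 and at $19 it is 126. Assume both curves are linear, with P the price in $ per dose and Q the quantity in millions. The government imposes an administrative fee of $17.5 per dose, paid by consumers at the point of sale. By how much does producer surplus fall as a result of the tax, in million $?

Producer surplus falls by $652.5 million.

Demand slope: (108 − 117)/(11 − 8) = -3, so Qd = 141 − 3P.
Supply slope: (126 − 118)/(19 − 17) = 4, so Qs = 4P + 50.
Before the tax: set 141 − 3P = 4P + 50 → P* = $13, Q* = 102.
With the tax collected from consumers, demand (in seller-price terms) shifts: Qd = 141 − 3(P + 17.5).
Solving gives Q = 72 with consumers paying $23 and producers receiving $5.5 (the $17.5 wedge).
ΔPS is the trapezoid between Q = 72 and Q = 102 of height $7.5: ½ · (102 + 72) · 7.5 = $652.5.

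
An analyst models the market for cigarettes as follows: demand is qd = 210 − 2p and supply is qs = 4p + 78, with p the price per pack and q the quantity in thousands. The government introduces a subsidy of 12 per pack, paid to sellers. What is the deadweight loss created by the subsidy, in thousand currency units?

Without the subsidy, 210 − 2p = 4p + 78 gives 6p = 132, so p* = 22 and q* = 166.
With a per-unit subsidy paid to sellers, each receives p + 12 per unit sold, so supply becomes qs = 4(p + 12) + 78.
New equilibrium: buyers pay 14, sellers receive 26, q = 182. (Wedge: pb − ps = −12.)
Quantity rises by |ΔQ| = |166 − 182| = 16.
DWL = ½ · t · |ΔQ| = ½ · 12 · 16 = 96.

Deadweight loss = 96 thousand.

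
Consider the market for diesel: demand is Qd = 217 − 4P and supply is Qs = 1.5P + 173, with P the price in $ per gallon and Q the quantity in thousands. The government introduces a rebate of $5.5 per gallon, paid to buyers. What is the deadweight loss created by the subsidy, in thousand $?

Before the subsidy: set 217 − 4P = 1.5P + 173 → P* = $8, Q* = 185.
With a per-unit subsidy paid to buyers, each effectively pays P − 5.5, so demand becomes Qd = 217 − 4(P − 5.5).
Solving gives Q = 191 with buyers paying $6.5 and suppliers receiving $12 (the $5.5 wedge).
Quantity rises by |ΔQ| = |185 − 191| = 6.
DWL = ½ · t · |ΔQ| = ½ · 5.5 · 6 = $16.5.

Deadweight loss = $16.5 thousand.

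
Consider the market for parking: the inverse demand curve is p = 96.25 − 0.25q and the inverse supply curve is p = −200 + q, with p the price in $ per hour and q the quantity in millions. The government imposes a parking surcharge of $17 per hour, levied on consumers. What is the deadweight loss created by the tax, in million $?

Inverting to q(p) form: qd = 385 − 4p; qs = p + 200.
Without the tax, 385 − 4p = p + 200 gives 5p = 185, so p* = $37 and q* = 237.
With the tax collected from consumers, demand (in seller-price terms) shifts: qd = 385 − 4(p + 17).
New equilibrium: consumers pay $40.4, producers receive $23.4, q = 223.4. (Wedge: pb − ps = 17.)
Quantity falls by |ΔQ| = |237 − 223.4| = 13.6.
DWL = ½ · t · |ΔQ| = ½ · 17 · 13.6 = $115.6.

Deadweight loss = $115.6 million.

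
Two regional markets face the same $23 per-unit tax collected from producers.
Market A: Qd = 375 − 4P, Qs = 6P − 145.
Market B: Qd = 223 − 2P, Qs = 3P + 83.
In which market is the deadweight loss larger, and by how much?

Market A, by $317.4.

Market A: pre-tax P* = $52, Q* = 167; post-tax Q = 111.8; deadweight loss = $634.8.
Market B: pre-tax P* = $28, Q* = 167; post-tax Q = 139.4; deadweight loss = $317.4.
Difference: $634.8 vs $317.4 → market A is larger by $317.4.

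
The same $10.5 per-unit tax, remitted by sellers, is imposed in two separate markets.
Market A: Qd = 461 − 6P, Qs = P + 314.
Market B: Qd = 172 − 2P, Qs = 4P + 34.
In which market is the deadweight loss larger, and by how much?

Market A: pre-tax P* = $21, Q* = 335; post-tax Q = 326; deadweight loss = $47.25.
Market B: pre-tax P* = $23, Q* = 126; post-tax Q = 112; deadweight loss = $73.5.
Difference: $47.25 vs $73.5 → market B is larger by $26.25.

Market B, by $26.25.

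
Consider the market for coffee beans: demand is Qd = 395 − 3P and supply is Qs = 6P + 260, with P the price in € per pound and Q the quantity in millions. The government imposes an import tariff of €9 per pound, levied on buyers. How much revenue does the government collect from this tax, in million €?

Tax revenue = €2988 million.

Without the tax, 395 − 3P = 6P + 260 gives 9P = 135, so P* = €15 and Q* = 350.
With the tax collected from buyers, demand (in seller-price terms) shifts: Qd = 395 − 3(P + 9).
Solving gives Q = 332 with buyers paying €21 and sellers receiving €12 (the €9 wedge).
Revenue = t · Q = 9 · 332 = €2988.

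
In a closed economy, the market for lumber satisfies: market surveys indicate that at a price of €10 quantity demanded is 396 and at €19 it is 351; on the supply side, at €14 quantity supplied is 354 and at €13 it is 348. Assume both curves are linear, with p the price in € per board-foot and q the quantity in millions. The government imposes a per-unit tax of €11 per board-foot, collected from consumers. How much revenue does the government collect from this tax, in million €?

Demand slope: (351 − 396)/(19 − 10) = -5, so qd = 446 − 5p.
Supply slope: (348 − 354)/(13 − 14) = 6, so qs = 6p + 270.
Without the tax, 446 − 5p = 6p + 270 gives 11p = 176, so p* = €16 and q* = 366.
With the tax collected from consumers, demand (in seller-price terms) shifts: qd = 446 − 5(p + 11).
Solving gives q = 336 with consumers paying €22 and sellers receiving €11 (the €11 wedge).
Revenue = t · Q = 11 · 336 = €3696.

Tax revenue = €3696 million.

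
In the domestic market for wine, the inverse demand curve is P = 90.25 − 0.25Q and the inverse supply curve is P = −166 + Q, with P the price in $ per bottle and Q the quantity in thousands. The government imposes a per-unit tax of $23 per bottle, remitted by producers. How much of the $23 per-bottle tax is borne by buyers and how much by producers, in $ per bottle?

Inverting to Q(P) form: Qd = 361 − 4P; Qs = P + 166.
Before the tax: set 361 − 4P = P + 166 → P* = $39, Q* = 205.
With the tax collected from producers, supply shifts: Qs = (P − 23) + 166.
New equilibrium: buyers pay $43.6, producers receive $20.6, Q = 186.6. (Wedge: Pb − Ps = 23.)
Burden on buyers: $4.6; on producers: $18.4. (They sum to $23.)

Buyers bear $4.6 per bottle; producers bear $18.4 per bottle.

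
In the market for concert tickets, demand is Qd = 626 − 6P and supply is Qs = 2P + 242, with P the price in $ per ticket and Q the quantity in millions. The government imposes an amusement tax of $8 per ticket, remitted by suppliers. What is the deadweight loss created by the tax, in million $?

Deadweight loss = $48 million.

Before the tax: set 626 − 6P = 2P + 242 → P* = $48, Q* = 338.
With the tax collected from suppliers, supply shifts: Qs = 2(P − 8) + 242.
New equilibrium: consumers pay $50, suppliers receive $42, Q = 326. (Wedge: Pb − Ps = 8.)
Quantity falls by |ΔQ| = |338 − 326| = 12.
DWL = ½ · t · |ΔQ| = ½ · 8 · 12 = $48.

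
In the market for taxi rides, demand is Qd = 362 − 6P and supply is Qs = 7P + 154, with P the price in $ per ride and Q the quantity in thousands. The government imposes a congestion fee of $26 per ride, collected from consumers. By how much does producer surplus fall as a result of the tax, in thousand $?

Producer surplus falls by $2688 thousand.

Before the tax: set 362 − 6P = 7P + 154 → P* = $16, Q* = 266.
With the tax collected from consumers, demand (in seller-price terms) shifts: Qd = 362 − 6(P + 26).
New equilibrium: consumers pay $30, sellers receive $4, Q = 182. (Wedge: Pb − Ps = 26.)
ΔPS is the trapezoid between Q = 182 and Q = 266 of height $12: ½ · (266 + 182) · 12 = $2688.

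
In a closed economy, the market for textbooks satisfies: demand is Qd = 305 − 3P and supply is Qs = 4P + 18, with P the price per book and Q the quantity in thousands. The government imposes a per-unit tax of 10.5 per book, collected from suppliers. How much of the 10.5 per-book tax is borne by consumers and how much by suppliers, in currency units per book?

Consumers bear 6 per book; suppliers bear 4.5 per book.

Without the tax, 305 − 3P = 4P + 18 gives 7P = 287, so P* = 41 and Q* = 182.
With the tax collected from suppliers, supply shifts: Qs = 4(P − 10.5) + 18.
New equilibrium: consumers pay 47, suppliers receive 36.5, Q = 164. (Wedge: Pb − Ps = 10.5.)
Burden on consumers: 6; on suppliers: 4.5. (They sum to 10.5.)
The less price-elastic side of the market bears the larger share of a per-unit tax.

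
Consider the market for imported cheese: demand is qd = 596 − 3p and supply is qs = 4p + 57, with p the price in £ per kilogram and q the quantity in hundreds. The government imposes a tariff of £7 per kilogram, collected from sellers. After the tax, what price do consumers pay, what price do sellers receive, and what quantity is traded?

Before the tax: set 596 − 3p = 4p + 57 → p* = £77, q* = 365.
With the tax collected from sellers, supply shifts: qs = 4(p − 7) + 57.
New equilibrium: consumers pay £81, sellers receive £74, q = 353. (Wedge: pb − ps = 7.)

Consumers pay £81; sellers receive £74; quantity = 353.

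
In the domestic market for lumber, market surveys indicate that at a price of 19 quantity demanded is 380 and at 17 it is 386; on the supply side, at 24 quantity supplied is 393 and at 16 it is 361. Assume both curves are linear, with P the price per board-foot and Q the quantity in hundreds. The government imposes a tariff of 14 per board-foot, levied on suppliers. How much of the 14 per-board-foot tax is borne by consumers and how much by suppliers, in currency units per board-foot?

Consumers bear 8 per board-foot; suppliers bear 6 per board-foot.

Demand slope: (386 − 380)/(17 − 19) = -3, so Qd = 437 − 3P.
Supply slope: (361 − 393)/(16 − 24) = 4, so Qs = 4P + 297.
Before the tax: set 437 − 3P = 4P + 297 → P* = 20, Q* = 377.
With the tax collected from suppliers, supply shifts: Qs = 4(P − 14) + 297.
Solving gives Q = 353 with consumers paying 28 and suppliers receiving 14 (the 14 wedge).
Burden on consumers: 8; on suppliers: 6. (They sum to 14.)
The less price-elastic side of the market bears the larger share of a per-unit tax.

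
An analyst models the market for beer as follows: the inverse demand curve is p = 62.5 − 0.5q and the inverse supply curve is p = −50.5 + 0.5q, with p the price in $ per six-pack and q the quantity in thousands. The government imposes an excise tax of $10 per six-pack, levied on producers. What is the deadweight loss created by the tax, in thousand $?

Inverting to q(p) form: qd = 125 − 2p; qs = 2p + 101.
Without the tax, 125 − 2p = 2p + 101 gives 4p = 24, so p* = $6 and q* = 113.
With the tax collected from producers, supply shifts: qs = 2(p − 10) + 101.
New equilibrium: buyers pay $11, producers receive $1, q = 103. (Wedge: pb − ps = 10.)
Quantity falls by |ΔQ| = |113 − 103| = 10.
DWL = ½ · t · |ΔQ| = ½ · 10 · 10 = $50.

Deadweight loss = $50 thousand.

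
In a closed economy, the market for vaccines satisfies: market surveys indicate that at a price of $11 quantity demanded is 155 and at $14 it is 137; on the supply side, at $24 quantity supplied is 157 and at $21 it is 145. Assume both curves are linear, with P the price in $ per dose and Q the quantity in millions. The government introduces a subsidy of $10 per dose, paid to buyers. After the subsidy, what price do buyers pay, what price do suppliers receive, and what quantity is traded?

Demand slope: (137 − 155)/(14 − 11) = -6, so Qd = 221 − 6P.
Supply slope: (145 − 157)/(21 − 24) = 4, so Qs = 4P + 61.
Without the subsidy, 221 − 6P = 4P + 61 gives 10P = 160, so P* = $16 and Q* = 125.
With a per-unit subsidy paid to buyers, each effectively pays P − 10, so demand becomes Qd = 221 − 6(P − 10).
New equilibrium: buyers pay $12, suppliers receive $22, Q = 149. (Wedge: Pb − Ps = −10.)

Buyers pay $12; suppliers receive $22; quantity = 149.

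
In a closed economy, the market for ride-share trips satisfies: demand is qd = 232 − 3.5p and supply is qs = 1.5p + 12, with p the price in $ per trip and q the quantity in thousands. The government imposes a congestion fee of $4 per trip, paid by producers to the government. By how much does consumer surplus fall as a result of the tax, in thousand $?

Consumer surplus falls by $91.08 thousand.

Before the tax: set 232 − 3.5p = 1.5p + 12 → p* = $44, q* = 78.
With the tax collected from producers, supply shifts: qs = 1.5(p − 4) + 12.
Solving gives q = 73.8 with buyers paying $45.2 and producers receiving $41.2 (the $4 wedge).
ΔCS is the trapezoid between Q = 73.8 and Q = 78 of height $1.2: ½ · (78 + 73.8) · 1.2 = $91.08.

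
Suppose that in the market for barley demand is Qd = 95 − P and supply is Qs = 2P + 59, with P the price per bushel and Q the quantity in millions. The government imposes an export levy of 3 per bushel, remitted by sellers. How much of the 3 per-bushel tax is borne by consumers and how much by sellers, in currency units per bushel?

Before the tax: set 95 − P = 2P + 59 → P* = 12, Q* = 83.
With the tax collected from sellers, supply shifts: Qs = 2(P − 3) + 59.
New equilibrium: consumers pay 14, sellers receive 11, Q = 81. (Wedge: Pb − Ps = 3.)
Burden on consumers: 2; on sellers: 1. (They sum to 3.)

Consumers bear 2 per bushel; sellers bear 1 per bushel.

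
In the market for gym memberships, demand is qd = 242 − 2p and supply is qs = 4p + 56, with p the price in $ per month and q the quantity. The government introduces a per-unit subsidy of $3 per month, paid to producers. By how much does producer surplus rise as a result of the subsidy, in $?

Producer surplus rises by $182.

Without the subsidy, 242 − 2p = 4p + 56 gives 6p = 186, so p* = $31 and q* = 180.
With a per-unit subsidy paid to producers, each receives p + 3 per unit sold, so supply becomes qs = 4(p + 3) + 56.
Solving gives q = 184 with consumers paying $29 and producers receiving $32 (the $3 wedge).
ΔPS is the trapezoid between Q = 184 and Q = 180 of height $1: ½ · (180 + 184) · 1 = $182.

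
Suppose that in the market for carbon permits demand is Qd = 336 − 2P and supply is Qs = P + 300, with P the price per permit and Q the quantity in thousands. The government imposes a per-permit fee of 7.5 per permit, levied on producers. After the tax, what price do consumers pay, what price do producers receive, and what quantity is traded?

Consumers pay 14.5; producers receive 7; quantity = 307.

Without the tax, 336 − 2P = P + 300 gives 3P = 36, so P* = 12 and Q* = 312.
With the tax collected from producers, supply shifts: Qs = (P − 7.5) + 300.
Solving gives Q = 307 with consumers paying 14.5 and producers receiving 7 (the 7.5 wedge).
The less price-elastic side of the market bears the larger share of a per-unit tax.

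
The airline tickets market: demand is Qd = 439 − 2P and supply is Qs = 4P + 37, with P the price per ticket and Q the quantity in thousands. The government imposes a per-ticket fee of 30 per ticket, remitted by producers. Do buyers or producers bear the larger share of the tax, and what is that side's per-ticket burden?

Buyers bear the larger share: 20 per ticket.

Before the tax: set 439 − 2P = 4P + 37 → P* = 67, Q* = 305.
With the tax collected from producers, supply shifts: Qs = 4(P − 30) + 37.
New equilibrium: buyers pay 87, producers receive 57, Q = 265. (Wedge: Pb − Ps = 30.)
Per-ticket burden: buyers 20, producers 10.
Buyers take the larger share because demand is less price-elastic here (demand slope 2 vs supply slope 4).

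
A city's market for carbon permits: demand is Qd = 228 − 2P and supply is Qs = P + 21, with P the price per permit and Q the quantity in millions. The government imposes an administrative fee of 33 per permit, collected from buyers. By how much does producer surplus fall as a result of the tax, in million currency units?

Producer surplus falls by 1738 million.

Without the tax, 228 − 2P = P + 21 gives 3P = 207, so P* = 69 and Q* = 90.
With the tax collected from buyers, demand (in seller-price terms) shifts: Qd = 228 − 2(P + 33).
Solving gives Q = 68 with buyers paying 80 and producers receiving 47 (the 33 wedge).
ΔPS is the trapezoid between Q = 68 and Q = 90 of height 22: ½ · (90 + 68) · 22 = 1738.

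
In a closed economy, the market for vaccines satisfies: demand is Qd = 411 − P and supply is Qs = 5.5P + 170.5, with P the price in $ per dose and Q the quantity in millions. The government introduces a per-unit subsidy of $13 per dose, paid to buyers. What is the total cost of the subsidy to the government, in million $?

Government outlay = $5005 million.

Without the subsidy, 411 − P = 5.5P + 170.5 gives 6.5P = 240.5, so P* = $37 and Q* = 374.
With a per-unit subsidy paid to buyers, each effectively pays P − 13, so demand becomes Qd = 411 − (P − 13).
Solving gives Q = 385 with buyers paying $26 and sellers receiving $39 (the $13 wedge).
Outlay = t · Q = 13 · 385 = $5005.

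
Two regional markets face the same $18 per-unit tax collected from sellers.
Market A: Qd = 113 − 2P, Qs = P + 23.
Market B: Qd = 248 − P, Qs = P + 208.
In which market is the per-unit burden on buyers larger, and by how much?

Market A: pre-tax P* = $30, Q* = 53; post-tax Q = 41; per-unit burden on buyers = $6.
Market B: pre-tax P* = $20, Q* = 228; post-tax Q = 219; per-unit burden on buyers = $9.
Difference: $6 vs $9 → market B is larger by $3.

Market B, by $3.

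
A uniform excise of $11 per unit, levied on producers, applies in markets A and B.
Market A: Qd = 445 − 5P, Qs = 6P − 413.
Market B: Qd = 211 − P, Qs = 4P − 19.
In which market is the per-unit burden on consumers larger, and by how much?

Market B, by $2.8.

Market A: pre-tax P* = $78, Q* = 55; post-tax Q = 25; per-unit burden on consumers = $6.
Market B: pre-tax P* = $46, Q* = 165; post-tax Q = 156.2; per-unit burden on consumers = $8.8.
Difference: $6 vs $8.8 → market B is larger by $2.8.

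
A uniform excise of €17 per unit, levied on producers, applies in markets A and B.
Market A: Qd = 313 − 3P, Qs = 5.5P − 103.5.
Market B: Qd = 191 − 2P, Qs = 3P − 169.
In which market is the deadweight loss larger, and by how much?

Market A: pre-tax P* = €49, Q* = 166; post-tax Q = 133; deadweight loss = €280.5.
Market B: pre-tax P* = €72, Q* = 47; post-tax Q = 26.6; deadweight loss = €173.4.
Difference: €280.5 vs €173.4 → market A is larger by €107.1.

Market A, by €107.1.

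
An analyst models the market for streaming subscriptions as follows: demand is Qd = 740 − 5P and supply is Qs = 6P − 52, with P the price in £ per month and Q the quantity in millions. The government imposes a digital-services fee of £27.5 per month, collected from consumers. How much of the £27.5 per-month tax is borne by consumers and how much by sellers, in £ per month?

Consumers bear £15 per month; sellers bear £12.5 per month.

Without the tax, 740 − 5P = 6P − 52 gives 11P = 792, so P* = £72 and Q* = 380.
With the tax collected from consumers, demand (in seller-price terms) shifts: Qd = 740 − 5(P + 27.5).
New equilibrium: consumers pay £87, sellers receive £59.5, Q = 305. (Wedge: Pb − Ps = 27.5.)
Burden on consumers: £15; on sellers: £12.5. (They sum to £27.5.)
The less price-elastic side of the market bears the larger share of a per-unit tax.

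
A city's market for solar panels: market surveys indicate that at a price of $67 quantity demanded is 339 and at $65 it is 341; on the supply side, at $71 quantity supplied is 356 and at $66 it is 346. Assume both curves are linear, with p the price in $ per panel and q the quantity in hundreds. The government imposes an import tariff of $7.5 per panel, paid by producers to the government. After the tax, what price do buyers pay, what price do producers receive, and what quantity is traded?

Demand slope: (341 − 339)/(65 − 67) = -1, so qd = 406 − p.
Supply slope: (346 − 356)/(66 − 71) = 2, so qs = 2p + 214.
Without the tax, 406 − p = 2p + 214 gives 3p = 192, so p* = $64 and q* = 342.
With the tax collected from producers, supply shifts: qs = 2(p − 7.5) + 214.
Solving gives q = 337 with buyers paying $69 and producers receiving $61.5 (the $7.5 wedge).
The less price-elastic side of the market bears the larger share of a per-unit tax.

Buyers pay $69; producers receive $61.5; quantity = 337.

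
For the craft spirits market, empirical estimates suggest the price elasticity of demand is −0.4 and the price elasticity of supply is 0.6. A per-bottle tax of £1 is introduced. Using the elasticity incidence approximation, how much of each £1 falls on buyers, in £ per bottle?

Buyers bear ≈ £0.6 per bottle.

Incidence ratio: buyers' share ≈ εs / (εs + |εd|) = 0.6 / (0.6 + 0.4) = 0.6.
So buyers bear ≈ 0.6 × £1 = £0.6; sellers bear £0.4.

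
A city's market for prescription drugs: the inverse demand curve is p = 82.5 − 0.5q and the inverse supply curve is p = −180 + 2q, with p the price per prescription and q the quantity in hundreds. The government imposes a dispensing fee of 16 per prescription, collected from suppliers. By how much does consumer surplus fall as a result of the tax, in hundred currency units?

Rewrite in direct form: qd = 165 − 2p and qs = 0.5p + 90.
Before the tax: set 165 − 2p = 0.5p + 90 → p* = 30, q* = 105.
With the tax collected from suppliers, supply shifts: qs = 0.5(p − 16) + 90.
Solving gives q = 98.6 with consumers paying 33.2 and suppliers receiving 17.2 (the 16 wedge).
ΔCS is the trapezoid between Q = 98.6 and Q = 105 of height 3.2: ½ · (105 + 98.6) · 3.2 = 325.76.

Consumer surplus falls by 325.76 hundred.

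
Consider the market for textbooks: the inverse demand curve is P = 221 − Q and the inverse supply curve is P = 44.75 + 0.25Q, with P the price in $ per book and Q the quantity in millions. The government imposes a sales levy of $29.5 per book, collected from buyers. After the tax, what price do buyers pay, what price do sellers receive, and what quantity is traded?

Rewrite in direct form: Qd = 221 − P and Qs = 4P − 179.
Without the tax, 221 − P = 4P − 179 gives 5P = 400, so P* = $80 and Q* = 141.
With the tax collected from buyers, demand (in seller-price terms) shifts: Qd = 221 − (P + 29.5).
New equilibrium: buyers pay $103.6, sellers receive $74.1, Q = 117.4. (Wedge: Pb − Ps = 29.5.)
The less price-elastic side of the market bears the larger share of a per-unit tax.

Buyers pay $103.6; sellers receive $74.1; quantity = 117.4.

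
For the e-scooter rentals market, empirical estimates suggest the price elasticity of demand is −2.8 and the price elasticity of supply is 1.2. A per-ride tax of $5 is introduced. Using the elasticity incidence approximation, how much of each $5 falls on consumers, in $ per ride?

Consumers bear ≈ $1.5 per ride.

Incidence ratio: consumers' share ≈ εs / (εs + |εd|) = 1.2 / (1.2 + 2.8) = 0.3.
So consumers bear ≈ 0.3 × $5 = $1.5; suppliers bear $3.5.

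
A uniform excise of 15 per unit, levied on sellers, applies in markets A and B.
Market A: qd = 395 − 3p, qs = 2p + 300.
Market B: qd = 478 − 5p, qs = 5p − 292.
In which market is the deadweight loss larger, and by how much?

Market A: pre-tax p* = 19, q* = 338; post-tax q = 320; deadweight loss = 135.
Market B: pre-tax p* = 77, q* = 93; post-tax q = 55.5; deadweight loss = 281.25.
Difference: 135 vs 281.25 → market B is larger by 146.25.

Market B, by 146.25.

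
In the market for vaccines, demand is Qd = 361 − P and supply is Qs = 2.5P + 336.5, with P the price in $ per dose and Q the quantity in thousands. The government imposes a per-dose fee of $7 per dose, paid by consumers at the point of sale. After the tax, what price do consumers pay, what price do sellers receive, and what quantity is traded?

Before the tax: set 361 − P = 2.5P + 336.5 → P* = $7, Q* = 354.
With the tax collected from consumers, demand (in seller-price terms) shifts: Qd = 361 − (P + 7).
Solving gives Q = 349 with consumers paying $12 and sellers receiving $5 (the $7 wedge).

Consumers pay $12; sellers receive $5; quantity = 349.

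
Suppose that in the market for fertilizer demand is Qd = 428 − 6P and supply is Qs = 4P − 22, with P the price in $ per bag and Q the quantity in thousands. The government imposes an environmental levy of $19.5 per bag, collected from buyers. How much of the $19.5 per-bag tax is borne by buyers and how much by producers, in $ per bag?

Before the tax: set 428 − 6P = 4P − 22 → P* = $45, Q* = 158.
With the tax collected from buyers, demand (in seller-price terms) shifts: Qd = 428 − 6(P + 19.5).
New equilibrium: buyers pay $52.8, producers receive $33.3, Q = 111.2. (Wedge: Pb − Ps = 19.5.)
Burden on buyers: $7.8; on producers: $11.7. (They sum to $19.5.)

Buyers bear $7.8 per bag; producers bear $11.7 per bag.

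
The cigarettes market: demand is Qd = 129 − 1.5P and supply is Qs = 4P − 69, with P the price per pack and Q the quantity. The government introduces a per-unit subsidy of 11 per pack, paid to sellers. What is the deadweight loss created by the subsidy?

Before the subsidy: set 129 − 1.5P = 4P − 69 → P* = 36, Q* = 75.
With a per-unit subsidy paid to sellers, each receives P + 11 per unit sold, so supply becomes Qs = 4(P + 11) − 69.
New equilibrium: consumers pay 28, sellers receive 39, Q = 87. (Wedge: Pb − Ps = −11.)
Quantity rises by |ΔQ| = |75 − 87| = 12.
DWL = ½ · t · |ΔQ| = ½ · 11 · 12 = 66.

Deadweight loss = 66.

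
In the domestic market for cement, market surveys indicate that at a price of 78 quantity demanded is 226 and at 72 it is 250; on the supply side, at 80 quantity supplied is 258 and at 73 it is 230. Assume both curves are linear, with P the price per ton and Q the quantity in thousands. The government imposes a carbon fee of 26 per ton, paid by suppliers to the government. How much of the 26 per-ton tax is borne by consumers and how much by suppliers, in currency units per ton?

Consumers bear 13 per ton; suppliers bear 13 per ton.

Demand slope: (250 − 226)/(72 − 78) = -4, so Qd = 538 − 4P.
Supply slope: (230 − 258)/(73 − 80) = 4, so Qs = 4P − 62.
Before the tax: set 538 − 4P = 4P − 62 → P* = 75, Q* = 238.
With the tax collected from suppliers, supply shifts: Qs = 4(P − 26) − 62.
Solving gives Q = 186 with consumers paying 88 and suppliers receiving 62 (the 26 wedge).
Burden on consumers: 13; on suppliers: 13. (They sum to 26.)
The less price-elastic side of the market bears the larger share of a per-unit tax.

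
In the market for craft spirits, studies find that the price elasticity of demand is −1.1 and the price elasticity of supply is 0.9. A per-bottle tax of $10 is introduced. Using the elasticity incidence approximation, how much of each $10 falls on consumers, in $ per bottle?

Incidence ratio: consumers' share ≈ εs / (εs + |εd|) = 0.9 / (0.9 + 1.1) = 0.45.
So consumers bear ≈ 0.45 × $10 = $4.5; sellers bear $5.5.

Consumers bear ≈ $4.5 per bottle.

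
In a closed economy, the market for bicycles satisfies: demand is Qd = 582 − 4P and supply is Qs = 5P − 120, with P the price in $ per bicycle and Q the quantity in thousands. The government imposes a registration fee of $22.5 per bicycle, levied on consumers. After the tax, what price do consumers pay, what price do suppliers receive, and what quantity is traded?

Consumers pay $90.5; suppliers receive $68; quantity = 220.

Without the tax, 582 − 4P = 5P − 120 gives 9P = 702, so P* = $78 and Q* = 270.
With the tax collected from consumers, demand (in seller-price terms) shifts: Qd = 582 − 4(P + 22.5).
New equilibrium: consumers pay $90.5, suppliers receive $68, Q = 220. (Wedge: Pb − Ps = 22.5.)
The less price-elastic side of the market bears the larger share of a per-unit tax.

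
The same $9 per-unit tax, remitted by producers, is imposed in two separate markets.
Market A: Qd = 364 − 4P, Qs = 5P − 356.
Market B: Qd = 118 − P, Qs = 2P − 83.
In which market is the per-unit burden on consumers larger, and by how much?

Market A: pre-tax P* = $80, Q* = 44; post-tax Q = 24; per-unit burden on consumers = $5.
Market B: pre-tax P* = $67, Q* = 51; post-tax Q = 45; per-unit burden on consumers = $6.
Difference: $5 vs $6 → market B is larger by $1.

Market B, by $1.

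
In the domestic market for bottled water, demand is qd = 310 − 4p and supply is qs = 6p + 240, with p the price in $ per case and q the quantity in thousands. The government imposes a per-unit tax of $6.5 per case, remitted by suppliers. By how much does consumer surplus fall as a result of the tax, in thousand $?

Before the tax: set 310 − 4p = 6p + 240 → p* = $7, q* = 282.
With the tax collected from suppliers, supply shifts: qs = 6(p − 6.5) + 240.
New equilibrium: buyers pay $10.9, suppliers receive $4.4, q = 266.4. (Wedge: pb − ps = 6.5.)
ΔCS is the trapezoid between Q = 266.4 and Q = 282 of height $3.9: ½ · (282 + 266.4) · 3.9 = $1069.38.

Consumer surplus falls by $1069.38 thousand.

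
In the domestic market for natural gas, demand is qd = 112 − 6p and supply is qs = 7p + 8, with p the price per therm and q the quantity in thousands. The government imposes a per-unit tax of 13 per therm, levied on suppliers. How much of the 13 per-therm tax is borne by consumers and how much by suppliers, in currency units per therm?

Without the tax, 112 − 6p = 7p + 8 gives 13p = 104, so p* = 8 and q* = 64.
With the tax collected from suppliers, supply shifts: qs = 7(p − 13) + 8.
New equilibrium: consumers pay 15, suppliers receive 2, q = 22. (Wedge: pb − ps = 13.)
Burden on consumers: 7; on suppliers: 6. (They sum to 13.)
The less price-elastic side of the market bears the larger share of a per-unit tax.

Consumers bear 7 per therm; suppliers bear 6 per therm.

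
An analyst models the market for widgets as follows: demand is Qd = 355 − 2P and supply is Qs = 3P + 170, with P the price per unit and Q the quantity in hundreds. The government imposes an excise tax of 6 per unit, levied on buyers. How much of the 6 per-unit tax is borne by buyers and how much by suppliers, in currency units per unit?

Without the tax, 355 − 2P = 3P + 170 gives 5P = 185, so P* = 37 and Q* = 281.
With the tax collected from buyers, demand (in seller-price terms) shifts: Qd = 355 − 2(P + 6).
Solving gives Q = 273.8 with buyers paying 40.6 and suppliers receiving 34.6 (the 6 wedge).
Burden on buyers: 3.6; on suppliers: 2.4. (They sum to 6.)

Buyers bear 3.6 per unit; suppliers bear 2.4 per unit.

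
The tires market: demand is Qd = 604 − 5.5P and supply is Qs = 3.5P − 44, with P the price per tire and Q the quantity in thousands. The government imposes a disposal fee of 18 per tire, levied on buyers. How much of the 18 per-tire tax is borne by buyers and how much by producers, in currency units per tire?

Buyers bear 7 per tire; producers bear 11 per tire.

Before the tax: set 604 − 5.5P = 3.5P − 44 → P* = 72, Q* = 208.
With the tax collected from buyers, demand (in seller-price terms) shifts: Qd = 604 − 5.5(P + 18).
New equilibrium: buyers pay 79, producers receive 61, Q = 169.5. (Wedge: Pb − Ps = 18.)
Burden on buyers: 7; on producers: 11. (They sum to 18.)
The less price-elastic side of the market bears the larger share of a per-unit tax.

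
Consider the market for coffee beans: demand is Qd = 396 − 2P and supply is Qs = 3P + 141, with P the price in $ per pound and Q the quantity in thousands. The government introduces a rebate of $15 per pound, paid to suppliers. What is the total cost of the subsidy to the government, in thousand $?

Without the subsidy, 396 − 2P = 3P + 141 gives 5P = 255, so P* = $51 and Q* = 294.
With a per-unit subsidy paid to suppliers, each receives P + 15 per unit sold, so supply becomes Qs = 3(P + 15) + 141.
Solving gives Q = 312 with consumers paying $42 and suppliers receiving $57 (the $15 wedge).
Outlay = t · Q = 15 · 312 = $4680.

Government outlay = $4680 thousand.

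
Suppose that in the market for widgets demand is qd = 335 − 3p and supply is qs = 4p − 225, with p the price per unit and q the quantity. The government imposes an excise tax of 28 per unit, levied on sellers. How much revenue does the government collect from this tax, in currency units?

Tax revenue = 1316.

Without the tax, 335 − 3p = 4p − 225 gives 7p = 560, so p* = 80 and q* = 95.
With the tax collected from sellers, supply shifts: qs = 4(p − 28) − 225.
New equilibrium: consumers pay 96, sellers receive 68, q = 47. (Wedge: pb − ps = 28.)
Revenue = t · Q = 28 · 47 = 1316.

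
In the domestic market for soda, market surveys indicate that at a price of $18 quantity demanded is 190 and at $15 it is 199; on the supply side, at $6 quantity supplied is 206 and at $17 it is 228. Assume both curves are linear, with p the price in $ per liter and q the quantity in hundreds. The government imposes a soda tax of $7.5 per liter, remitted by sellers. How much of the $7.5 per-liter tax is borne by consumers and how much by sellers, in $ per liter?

Demand slope: (199 − 190)/(15 − 18) = -3, so qd = 244 − 3p.
Supply slope: (228 − 206)/(17 − 6) = 2, so qs = 2p + 194.
Before the tax: set 244 − 3p = 2p + 194 → p* = $10, q* = 214.
With the tax collected from sellers, supply shifts: qs = 2(p − 7.5) + 194.
New equilibrium: consumers pay $13, sellers receive $5.5, q = 205. (Wedge: pb − ps = 7.5.)
Burden on consumers: $3; on sellers: $4.5. (They sum to $7.5.)

Consumers bear $3 per liter; sellers bear $4.5 per liter.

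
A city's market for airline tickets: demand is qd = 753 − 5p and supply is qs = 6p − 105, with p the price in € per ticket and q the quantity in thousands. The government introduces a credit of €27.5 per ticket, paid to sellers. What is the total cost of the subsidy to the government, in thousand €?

Without the subsidy, 753 − 5p = 6p − 105 gives 11p = 858, so p* = €78 and q* = 363.
With a per-unit subsidy paid to sellers, each receives p + 27.5 per unit sold, so supply becomes qs = 6(p + 27.5) − 105.
Solving gives q = 438 with buyers paying €63 and sellers receiving €90.5 (the €27.5 wedge).
Outlay = t · Q = 27.5 · 438 = €12045.

Government outlay = €12045 thousand.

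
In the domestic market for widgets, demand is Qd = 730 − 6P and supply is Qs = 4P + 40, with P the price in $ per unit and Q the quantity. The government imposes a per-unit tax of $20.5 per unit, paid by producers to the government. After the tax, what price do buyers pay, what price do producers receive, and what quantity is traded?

Buyers pay $77.2; producers receive $56.7; quantity = 266.8.

Before the tax: set 730 − 6P = 4P + 40 → P* = $69, Q* = 316.
With the tax collected from producers, supply shifts: Qs = 4(P − 20.5) + 40.
Solving gives Q = 266.8 with buyers paying $77.2 and producers receiving $56.7 (the $20.5 wedge).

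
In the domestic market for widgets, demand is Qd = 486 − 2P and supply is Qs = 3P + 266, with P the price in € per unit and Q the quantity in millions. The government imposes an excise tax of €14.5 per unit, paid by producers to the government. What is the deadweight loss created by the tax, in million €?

Deadweight loss = €126.15 million.

Without the tax, 486 − 2P = 3P + 266 gives 5P = 220, so P* = €44 and Q* = 398.
With the tax collected from producers, supply shifts: Qs = 3(P − 14.5) + 266.
New equilibrium: consumers pay €52.7, producers receive €38.2, Q = 380.6. (Wedge: Pb − Ps = 14.5.)
Quantity falls by |ΔQ| = |398 − 380.6| = 17.4.
DWL = ½ · t · |ΔQ| = ½ · 14.5 · 17.4 = €126.15.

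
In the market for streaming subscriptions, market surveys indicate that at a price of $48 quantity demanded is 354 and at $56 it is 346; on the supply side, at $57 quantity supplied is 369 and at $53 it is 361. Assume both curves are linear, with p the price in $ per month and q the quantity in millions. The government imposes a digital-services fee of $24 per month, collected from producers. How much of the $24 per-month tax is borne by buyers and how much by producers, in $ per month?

Demand slope: (346 − 354)/(56 − 48) = -1, so qd = 402 − p.
Supply slope: (361 − 369)/(53 − 57) = 2, so qs = 2p + 255.
Without the tax, 402 − p = 2p + 255 gives 3p = 147, so p* = $49 and q* = 353.
With the tax collected from producers, supply shifts: qs = 2(p − 24) + 255.
Solving gives q = 337 with buyers paying $65 and producers receiving $41 (the $24 wedge).
Burden on buyers: $16; on producers: $8. (They sum to $24.)
The less price-elastic side of the market bears the larger share of a per-unit tax.

Buyers bear $16 per month; producers bear $8 per month.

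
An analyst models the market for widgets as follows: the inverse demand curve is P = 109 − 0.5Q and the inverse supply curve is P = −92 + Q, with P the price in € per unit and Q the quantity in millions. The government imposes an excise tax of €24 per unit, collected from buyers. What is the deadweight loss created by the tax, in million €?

Deadweight loss = €192 million.

Inverting to Q(P) form: Qd = 218 − 2P; Qs = P + 92.
Without the tax, 218 − 2P = P + 92 gives 3P = 126, so P* = €42 and Q* = 134.
With the tax collected from buyers, demand (in seller-price terms) shifts: Qd = 218 − 2(P + 24).
Solving gives Q = 118 with buyers paying €50 and producers receiving €26 (the €24 wedge).
Quantity falls by |ΔQ| = |134 − 118| = 16.
DWL = ½ · t · |ΔQ| = ½ · 24 · 16 = €192.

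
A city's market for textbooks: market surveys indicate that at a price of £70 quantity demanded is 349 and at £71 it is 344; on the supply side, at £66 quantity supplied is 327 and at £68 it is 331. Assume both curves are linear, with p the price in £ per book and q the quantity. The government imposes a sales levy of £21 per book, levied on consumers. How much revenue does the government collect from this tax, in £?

Demand slope: (344 − 349)/(71 − 70) = -5, so qd = 699 − 5p.
Supply slope: (331 − 327)/(68 − 66) = 2, so qs = 2p + 195.
Before the tax: set 699 − 5p = 2p + 195 → p* = £72, q* = 339.
With the tax collected from consumers, demand (in seller-price terms) shifts: qd = 699 − 5(p + 21).
Solving gives q = 309 with consumers paying £78 and producers receiving £57 (the £21 wedge).
Revenue = t · Q = 21 · 309 = £6489.

Tax revenue = £6489.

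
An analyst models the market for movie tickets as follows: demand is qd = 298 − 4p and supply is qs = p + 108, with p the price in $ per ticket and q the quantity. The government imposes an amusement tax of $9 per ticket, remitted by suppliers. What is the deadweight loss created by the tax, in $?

Deadweight loss = $32.4.

Before the tax: set 298 − 4p = p + 108 → p* = $38, q* = 146.
With the tax collected from suppliers, supply shifts: qs = (p − 9) + 108.
New equilibrium: buyers pay $39.8, suppliers receive $30.8, q = 138.8. (Wedge: pb − ps = 9.)
Quantity falls by |ΔQ| = |146 − 138.8| = 7.2.
DWL = ½ · t · |ΔQ| = ½ · 9 · 7.2 = $32.4.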